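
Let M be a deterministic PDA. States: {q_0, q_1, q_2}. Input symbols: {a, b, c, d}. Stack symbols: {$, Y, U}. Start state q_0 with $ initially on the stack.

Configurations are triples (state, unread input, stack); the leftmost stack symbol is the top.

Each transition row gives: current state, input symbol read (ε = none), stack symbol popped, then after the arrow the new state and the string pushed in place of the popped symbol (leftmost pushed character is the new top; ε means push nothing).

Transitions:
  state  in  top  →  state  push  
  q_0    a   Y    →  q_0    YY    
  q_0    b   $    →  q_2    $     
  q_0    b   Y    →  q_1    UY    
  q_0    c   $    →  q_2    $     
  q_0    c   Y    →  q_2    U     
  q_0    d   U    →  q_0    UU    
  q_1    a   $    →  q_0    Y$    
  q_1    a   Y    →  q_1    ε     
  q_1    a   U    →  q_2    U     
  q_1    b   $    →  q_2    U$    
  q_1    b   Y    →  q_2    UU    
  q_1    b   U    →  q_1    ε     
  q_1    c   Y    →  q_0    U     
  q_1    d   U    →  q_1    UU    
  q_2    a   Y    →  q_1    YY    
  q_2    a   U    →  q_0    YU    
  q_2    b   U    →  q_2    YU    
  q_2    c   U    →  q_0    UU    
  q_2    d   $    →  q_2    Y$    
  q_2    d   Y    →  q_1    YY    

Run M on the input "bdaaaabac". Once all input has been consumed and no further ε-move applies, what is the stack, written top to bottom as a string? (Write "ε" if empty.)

(q_0, bdaaaabac, $)
  read b, top $: go to q_2, push $ → (q_2, daaaabac, $)
  read d, top $: go to q_2, push Y$ → (q_2, aaaabac, Y$)
  read a, top Y: go to q_1, push YY → (q_1, aaabac, YY$)
  read a, top Y: go to q_1, push ε → (q_1, aabac, Y$)
  read a, top Y: go to q_1, push ε → (q_1, abac, $)
  read a, top $: go to q_0, push Y$ → (q_0, bac, Y$)
  read b, top Y: go to q_1, push UY → (q_1, ac, UY$)
  read a, top U: go to q_2, push U → (q_2, c, UY$)
  read c, top U: go to q_0, push UU → (q_0, ε, UUY$)
All input consumed in state q_0 with stack UUY$.

UUY$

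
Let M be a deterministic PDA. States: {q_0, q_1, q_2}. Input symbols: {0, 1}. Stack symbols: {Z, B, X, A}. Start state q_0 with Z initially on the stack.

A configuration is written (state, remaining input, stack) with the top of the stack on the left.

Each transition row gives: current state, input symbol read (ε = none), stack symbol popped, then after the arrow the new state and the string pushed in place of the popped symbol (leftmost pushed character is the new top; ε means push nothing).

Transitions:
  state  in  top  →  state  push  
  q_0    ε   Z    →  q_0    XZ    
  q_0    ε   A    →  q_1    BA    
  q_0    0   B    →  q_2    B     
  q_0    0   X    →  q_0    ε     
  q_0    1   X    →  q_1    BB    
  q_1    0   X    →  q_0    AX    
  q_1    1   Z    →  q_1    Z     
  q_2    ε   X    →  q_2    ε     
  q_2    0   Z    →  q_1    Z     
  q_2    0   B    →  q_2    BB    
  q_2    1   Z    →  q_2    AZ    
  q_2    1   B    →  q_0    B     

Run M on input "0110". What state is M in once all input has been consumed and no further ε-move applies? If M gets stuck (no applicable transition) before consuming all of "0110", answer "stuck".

(q_0, 0110, Z)
  ε-move, top Z: go to q_0, push XZ → (q_0, 0110, XZ)
  read 0, top X: go to q_0, push ε → (q_0, 110, Z)
  ε-move, top Z: go to q_0, push XZ → (q_0, 110, XZ)
  read 1, top X: go to q_1, push BB → (q_1, 10, BBZ)
No transition for (q_1, 1, top B); M blocks with input 10 remaining.

stuck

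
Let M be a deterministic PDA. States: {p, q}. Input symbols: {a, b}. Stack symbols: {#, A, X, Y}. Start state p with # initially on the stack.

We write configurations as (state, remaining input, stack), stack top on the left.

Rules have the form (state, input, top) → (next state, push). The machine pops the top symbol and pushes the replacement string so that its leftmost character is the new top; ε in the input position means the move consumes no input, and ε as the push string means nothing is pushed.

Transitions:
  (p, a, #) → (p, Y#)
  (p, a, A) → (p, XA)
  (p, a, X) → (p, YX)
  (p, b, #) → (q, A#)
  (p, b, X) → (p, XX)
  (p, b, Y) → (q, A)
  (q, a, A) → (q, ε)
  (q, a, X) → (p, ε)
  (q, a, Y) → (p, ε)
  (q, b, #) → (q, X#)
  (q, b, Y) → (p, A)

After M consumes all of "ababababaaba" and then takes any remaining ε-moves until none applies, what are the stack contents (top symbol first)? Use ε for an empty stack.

#

(p, ababababaaba, #) ⊢ (p, babababaaba, Y#) ⊢ (q, abababaaba, A#) ⊢ (q, bababaaba, #) ⊢ (q, ababaaba, X#) ⊢ (p, babaaba, #) ⊢ (q, abaaba, A#) ⊢ (q, baaba, #) ⊢ (q, aaba, X#) ⊢ (p, aba, #) ⊢ (p, ba, Y#) ⊢ (q, a, A#) ⊢ (q, ε, #)
All input consumed in state q with stack #.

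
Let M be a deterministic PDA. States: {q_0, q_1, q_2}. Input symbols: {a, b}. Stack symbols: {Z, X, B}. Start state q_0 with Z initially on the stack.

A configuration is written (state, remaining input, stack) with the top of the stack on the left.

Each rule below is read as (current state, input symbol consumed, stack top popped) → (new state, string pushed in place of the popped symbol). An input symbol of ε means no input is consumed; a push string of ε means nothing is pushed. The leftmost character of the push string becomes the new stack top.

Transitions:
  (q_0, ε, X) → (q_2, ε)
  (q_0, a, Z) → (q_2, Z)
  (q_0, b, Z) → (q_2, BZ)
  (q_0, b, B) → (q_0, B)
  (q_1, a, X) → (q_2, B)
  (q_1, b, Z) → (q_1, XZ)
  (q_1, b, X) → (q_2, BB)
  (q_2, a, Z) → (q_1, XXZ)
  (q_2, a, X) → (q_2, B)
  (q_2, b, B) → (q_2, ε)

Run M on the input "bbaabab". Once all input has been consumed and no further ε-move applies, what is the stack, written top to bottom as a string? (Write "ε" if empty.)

Z

(q_0, bbaabab, Z)
  read b, top Z: go to q_2, push BZ → (q_2, baabab, BZ)
  read b, top B: go to q_2, push ε → (q_2, aabab, Z)
  read a, top Z: go to q_1, push XXZ → (q_1, abab, XXZ)
  read a, top X: go to q_2, push B → (q_2, bab, BXZ)
  read b, top B: go to q_2, push ε → (q_2, ab, XZ)
  read a, top X: go to q_2, push B → (q_2, b, BZ)
  read b, top B: go to q_2, push ε → (q_2, ε, Z)
All input consumed in state q_2 with stack Z.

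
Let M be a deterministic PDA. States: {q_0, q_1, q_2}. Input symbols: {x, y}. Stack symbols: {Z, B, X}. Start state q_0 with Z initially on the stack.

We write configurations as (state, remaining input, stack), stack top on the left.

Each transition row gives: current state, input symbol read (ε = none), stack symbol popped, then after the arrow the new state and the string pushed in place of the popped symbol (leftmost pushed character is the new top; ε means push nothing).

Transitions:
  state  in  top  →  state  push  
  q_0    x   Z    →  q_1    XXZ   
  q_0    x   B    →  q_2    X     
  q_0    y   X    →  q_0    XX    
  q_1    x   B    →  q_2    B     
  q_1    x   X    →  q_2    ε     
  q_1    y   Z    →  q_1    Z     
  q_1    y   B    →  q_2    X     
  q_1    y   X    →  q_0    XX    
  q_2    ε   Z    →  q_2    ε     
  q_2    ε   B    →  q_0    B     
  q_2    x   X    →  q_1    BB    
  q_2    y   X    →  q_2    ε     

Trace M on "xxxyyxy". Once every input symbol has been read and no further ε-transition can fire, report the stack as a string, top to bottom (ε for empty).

ε

(q_0, xxxyyxy, Z)
  read x, top Z: go to q_1, push XXZ → (q_1, xxyyxy, XXZ)
  read x, top X: go to q_2, push ε → (q_2, xyyxy, XZ)
  read x, top X: go to q_1, push BB → (q_1, yyxy, BBZ)
  read y, top B: go to q_2, push X → (q_2, yxy, XBZ)
  read y, top X: go to q_2, push ε → (q_2, xy, BZ)
  ε-move, top B: go to q_0, push B → (q_0, xy, BZ)
  read x, top B: go to q_2, push X → (q_2, y, XZ)
  read y, top X: go to q_2, push ε → (q_2, ε, Z)
  ε-move, top Z: go to q_2, push ε → (q_2, ε, ε)
All input consumed in state q_2 with stack ε.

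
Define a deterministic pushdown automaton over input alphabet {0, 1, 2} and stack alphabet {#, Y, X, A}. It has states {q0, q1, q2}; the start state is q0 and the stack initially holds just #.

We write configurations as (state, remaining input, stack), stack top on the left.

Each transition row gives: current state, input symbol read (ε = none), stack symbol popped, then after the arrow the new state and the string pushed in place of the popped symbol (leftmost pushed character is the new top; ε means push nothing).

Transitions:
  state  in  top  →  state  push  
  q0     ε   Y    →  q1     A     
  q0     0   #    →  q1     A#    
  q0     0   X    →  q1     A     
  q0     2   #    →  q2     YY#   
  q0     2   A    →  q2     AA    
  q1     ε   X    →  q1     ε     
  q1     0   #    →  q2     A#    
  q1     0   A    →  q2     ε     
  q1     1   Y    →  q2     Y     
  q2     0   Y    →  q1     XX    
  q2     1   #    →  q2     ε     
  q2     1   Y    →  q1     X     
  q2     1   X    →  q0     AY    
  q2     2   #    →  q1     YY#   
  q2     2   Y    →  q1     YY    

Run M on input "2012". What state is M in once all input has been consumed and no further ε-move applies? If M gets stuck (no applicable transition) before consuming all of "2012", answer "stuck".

q1

(q0, 2012, #)
  read 2, top #: go to q2, push YY# → (q2, 012, YY#)
  read 0, top Y: go to q1, push XX → (q1, 12, XXY#)
  ε-move, top X: go to q1, push ε → (q1, 12, XY#)
  ε-move, top X: go to q1, push ε → (q1, 12, Y#)
  read 1, top Y: go to q2, push Y → (q2, 2, Y#)
  read 2, top Y: go to q1, push YY → (q1, ε, YY#)
All input consumed; M is in state q1.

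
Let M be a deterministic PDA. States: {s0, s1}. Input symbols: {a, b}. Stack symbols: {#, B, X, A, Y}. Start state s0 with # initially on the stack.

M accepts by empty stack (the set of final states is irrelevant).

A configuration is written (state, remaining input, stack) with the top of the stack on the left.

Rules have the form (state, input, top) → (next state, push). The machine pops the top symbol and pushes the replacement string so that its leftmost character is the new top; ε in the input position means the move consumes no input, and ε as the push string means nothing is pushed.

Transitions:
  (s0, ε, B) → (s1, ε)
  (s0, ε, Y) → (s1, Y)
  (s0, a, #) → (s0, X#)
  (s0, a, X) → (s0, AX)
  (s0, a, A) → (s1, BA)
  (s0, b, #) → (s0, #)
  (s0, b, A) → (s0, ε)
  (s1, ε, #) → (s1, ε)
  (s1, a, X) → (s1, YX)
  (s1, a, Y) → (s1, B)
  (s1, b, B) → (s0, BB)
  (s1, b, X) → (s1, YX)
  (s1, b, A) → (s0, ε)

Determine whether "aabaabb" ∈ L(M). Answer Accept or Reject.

(s0, aabaabb, #)
  read a, top #: go to s0, push X# → (s0, abaabb, X#)
  read a, top X: go to s0, push AX → (s0, baabb, AX#)
  read b, top A: go to s0, push ε → (s0, aabb, X#)
  read a, top X: go to s0, push AX → (s0, abb, AX#)
  read a, top A: go to s1, push BA → (s1, bb, BAX#)
  read b, top B: go to s0, push BB → (s0, b, BBAX#)
  ε-move, top B: go to s1, push ε → (s1, b, BAX#)
  read b, top B: go to s0, push BB → (s0, ε, BBAX#)
  ε-move, top B: go to s1, push ε → (s1, ε, BAX#)
All input consumed; stack is BAX#, not empty, and no further ε-move applies.

Reject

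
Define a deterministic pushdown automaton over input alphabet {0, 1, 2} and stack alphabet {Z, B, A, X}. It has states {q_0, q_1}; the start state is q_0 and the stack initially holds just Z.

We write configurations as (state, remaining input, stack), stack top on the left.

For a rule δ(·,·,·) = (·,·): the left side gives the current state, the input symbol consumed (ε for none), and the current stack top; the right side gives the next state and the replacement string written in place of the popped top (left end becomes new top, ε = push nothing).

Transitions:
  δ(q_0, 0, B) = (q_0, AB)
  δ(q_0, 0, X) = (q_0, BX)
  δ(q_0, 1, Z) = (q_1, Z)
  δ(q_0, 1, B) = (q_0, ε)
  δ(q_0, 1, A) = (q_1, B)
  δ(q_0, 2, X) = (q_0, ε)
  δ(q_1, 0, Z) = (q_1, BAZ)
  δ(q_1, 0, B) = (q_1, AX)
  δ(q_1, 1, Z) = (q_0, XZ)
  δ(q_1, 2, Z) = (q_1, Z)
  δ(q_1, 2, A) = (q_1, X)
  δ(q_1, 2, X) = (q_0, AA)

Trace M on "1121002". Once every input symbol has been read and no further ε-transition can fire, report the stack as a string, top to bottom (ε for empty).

(q_0, 1121002, Z)
  read 1, top Z: go to q_1, push Z → (q_1, 121002, Z)
  read 1, top Z: go to q_0, push XZ → (q_0, 21002, XZ)
  read 2, top X: go to q_0, push ε → (q_0, 1002, Z)
  read 1, top Z: go to q_1, push Z → (q_1, 002, Z)
  read 0, top Z: go to q_1, push BAZ → (q_1, 02, BAZ)
  read 0, top B: go to q_1, push AX → (q_1, 2, AXAZ)
  read 2, top A: go to q_1, push X → (q_1, ε, XXAZ)
All input consumed in state q_1 with stack XXAZ.

XXAZ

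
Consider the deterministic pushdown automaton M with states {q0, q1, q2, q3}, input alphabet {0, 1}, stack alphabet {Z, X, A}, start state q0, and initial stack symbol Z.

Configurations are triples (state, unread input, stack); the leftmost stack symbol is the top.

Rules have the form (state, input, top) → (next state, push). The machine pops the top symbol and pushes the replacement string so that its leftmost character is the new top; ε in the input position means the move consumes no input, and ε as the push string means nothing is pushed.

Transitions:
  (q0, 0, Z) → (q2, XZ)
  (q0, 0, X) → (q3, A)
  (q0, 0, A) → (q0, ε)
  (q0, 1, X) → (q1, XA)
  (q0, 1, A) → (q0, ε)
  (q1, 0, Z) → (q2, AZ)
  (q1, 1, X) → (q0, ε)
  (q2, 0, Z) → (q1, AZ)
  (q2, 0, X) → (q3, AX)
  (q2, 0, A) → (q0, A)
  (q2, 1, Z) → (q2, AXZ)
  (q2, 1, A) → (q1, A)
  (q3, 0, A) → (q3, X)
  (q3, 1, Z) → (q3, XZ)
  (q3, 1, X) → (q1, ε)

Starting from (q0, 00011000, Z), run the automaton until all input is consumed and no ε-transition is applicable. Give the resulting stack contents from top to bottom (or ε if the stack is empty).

XXZ

(q0, 00011000, Z)
  read 0, top Z: go to q2, push XZ → (q2, 0011000, XZ)
  read 0, top X: go to q3, push AX → (q3, 011000, AXZ)
  read 0, top A: go to q3, push X → (q3, 11000, XXZ)
  read 1, top X: go to q1, push ε → (q1, 1000, XZ)
  read 1, top X: go to q0, push ε → (q0, 000, Z)
  read 0, top Z: go to q2, push XZ → (q2, 00, XZ)
  read 0, top X: go to q3, push AX → (q3, 0, AXZ)
  read 0, top A: go to q3, push X → (q3, ε, XXZ)
All input consumed in state q3 with stack XXZ.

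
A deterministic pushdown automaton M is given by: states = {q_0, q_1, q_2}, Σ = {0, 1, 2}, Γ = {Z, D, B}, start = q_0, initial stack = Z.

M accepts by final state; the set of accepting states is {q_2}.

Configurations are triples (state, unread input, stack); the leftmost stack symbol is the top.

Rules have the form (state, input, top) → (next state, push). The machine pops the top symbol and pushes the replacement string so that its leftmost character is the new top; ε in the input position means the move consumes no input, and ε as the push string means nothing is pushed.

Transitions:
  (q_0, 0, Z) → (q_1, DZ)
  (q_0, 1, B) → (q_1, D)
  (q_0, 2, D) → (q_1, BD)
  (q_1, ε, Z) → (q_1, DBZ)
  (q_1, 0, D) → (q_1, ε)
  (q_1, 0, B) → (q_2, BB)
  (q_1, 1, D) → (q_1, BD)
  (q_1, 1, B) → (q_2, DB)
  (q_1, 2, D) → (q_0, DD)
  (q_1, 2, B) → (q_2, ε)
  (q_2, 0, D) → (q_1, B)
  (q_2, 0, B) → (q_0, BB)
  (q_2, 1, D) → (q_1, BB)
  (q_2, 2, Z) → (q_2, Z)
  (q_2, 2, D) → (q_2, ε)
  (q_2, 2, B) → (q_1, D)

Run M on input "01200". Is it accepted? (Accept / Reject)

(q_0, 01200, Z)
  read 0, top Z: go to q_1, push DZ → (q_1, 1200, DZ)
  read 1, top D: go to q_1, push BD → (q_1, 200, BDZ)
  read 2, top B: go to q_2, push ε → (q_2, 00, DZ)
  read 0, top D: go to q_1, push B → (q_1, 0, BZ)
  read 0, top B: go to q_2, push BB → (q_2, ε, BBZ)
All input consumed; state q_2 ∈ F.

Accept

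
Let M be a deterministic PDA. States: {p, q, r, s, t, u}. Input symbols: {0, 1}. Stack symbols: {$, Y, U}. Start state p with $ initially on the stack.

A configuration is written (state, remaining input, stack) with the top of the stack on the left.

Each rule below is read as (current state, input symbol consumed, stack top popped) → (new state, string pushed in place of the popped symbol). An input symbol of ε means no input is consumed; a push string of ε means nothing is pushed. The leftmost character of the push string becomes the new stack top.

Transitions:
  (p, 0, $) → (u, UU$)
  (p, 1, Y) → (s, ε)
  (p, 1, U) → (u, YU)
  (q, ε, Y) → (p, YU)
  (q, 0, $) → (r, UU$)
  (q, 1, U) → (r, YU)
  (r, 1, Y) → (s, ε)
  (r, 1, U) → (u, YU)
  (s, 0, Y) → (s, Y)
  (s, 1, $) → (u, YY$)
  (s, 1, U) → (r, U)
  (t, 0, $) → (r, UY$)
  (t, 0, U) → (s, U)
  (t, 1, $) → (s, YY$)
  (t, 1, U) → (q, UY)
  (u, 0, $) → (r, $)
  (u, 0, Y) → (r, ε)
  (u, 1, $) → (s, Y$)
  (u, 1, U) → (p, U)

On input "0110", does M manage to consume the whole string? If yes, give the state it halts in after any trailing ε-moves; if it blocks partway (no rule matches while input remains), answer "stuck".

(p, 0110, $) ⊢ (u, 110, UU$) ⊢ (p, 10, UU$) ⊢ (u, 0, YUU$) ⊢ (r, ε, UU$)
All input consumed; M is in state r.

r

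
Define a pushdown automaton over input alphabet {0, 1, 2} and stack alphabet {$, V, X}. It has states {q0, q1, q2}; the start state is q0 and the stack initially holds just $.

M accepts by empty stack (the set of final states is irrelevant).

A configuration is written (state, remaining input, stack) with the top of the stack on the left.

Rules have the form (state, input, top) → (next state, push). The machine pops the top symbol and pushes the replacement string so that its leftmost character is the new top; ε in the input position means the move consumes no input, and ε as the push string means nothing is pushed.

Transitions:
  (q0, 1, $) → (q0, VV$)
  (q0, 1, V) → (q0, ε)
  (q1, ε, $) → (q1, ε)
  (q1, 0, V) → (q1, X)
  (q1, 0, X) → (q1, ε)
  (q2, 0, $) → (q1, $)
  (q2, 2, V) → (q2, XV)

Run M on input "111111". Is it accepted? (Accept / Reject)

No computation consumes all input and empties the stack.

Reject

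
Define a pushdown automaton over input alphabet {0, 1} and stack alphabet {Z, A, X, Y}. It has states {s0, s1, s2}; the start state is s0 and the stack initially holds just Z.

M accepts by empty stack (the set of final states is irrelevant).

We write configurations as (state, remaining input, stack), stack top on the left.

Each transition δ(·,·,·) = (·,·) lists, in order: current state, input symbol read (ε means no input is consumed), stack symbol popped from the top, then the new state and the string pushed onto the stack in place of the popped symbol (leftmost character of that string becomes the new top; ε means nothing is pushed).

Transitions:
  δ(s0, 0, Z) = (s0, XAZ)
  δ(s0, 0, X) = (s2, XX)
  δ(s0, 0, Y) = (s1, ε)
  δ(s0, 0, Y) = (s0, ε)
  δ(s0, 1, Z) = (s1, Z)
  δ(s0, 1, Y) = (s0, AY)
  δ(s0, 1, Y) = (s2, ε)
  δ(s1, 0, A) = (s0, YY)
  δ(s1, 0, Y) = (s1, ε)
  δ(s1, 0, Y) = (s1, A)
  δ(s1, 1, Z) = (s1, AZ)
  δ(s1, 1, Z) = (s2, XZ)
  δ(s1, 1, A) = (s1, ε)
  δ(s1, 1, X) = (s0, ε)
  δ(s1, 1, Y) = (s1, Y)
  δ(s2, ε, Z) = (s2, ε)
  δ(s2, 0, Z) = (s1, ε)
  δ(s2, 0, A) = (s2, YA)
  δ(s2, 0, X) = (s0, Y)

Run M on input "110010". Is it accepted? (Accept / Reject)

Accept

One accepting computation: (s0, 110010, Z) ⊢ (s1, 10010, Z) ⊢ (s1, 0010, AZ) ⊢ (s0, 010, YYZ) ⊢ (s0, 10, YZ) ⊢ (s2, 0, Z) ⊢ (s1, ε, ε)
All input consumed and the stack is empty.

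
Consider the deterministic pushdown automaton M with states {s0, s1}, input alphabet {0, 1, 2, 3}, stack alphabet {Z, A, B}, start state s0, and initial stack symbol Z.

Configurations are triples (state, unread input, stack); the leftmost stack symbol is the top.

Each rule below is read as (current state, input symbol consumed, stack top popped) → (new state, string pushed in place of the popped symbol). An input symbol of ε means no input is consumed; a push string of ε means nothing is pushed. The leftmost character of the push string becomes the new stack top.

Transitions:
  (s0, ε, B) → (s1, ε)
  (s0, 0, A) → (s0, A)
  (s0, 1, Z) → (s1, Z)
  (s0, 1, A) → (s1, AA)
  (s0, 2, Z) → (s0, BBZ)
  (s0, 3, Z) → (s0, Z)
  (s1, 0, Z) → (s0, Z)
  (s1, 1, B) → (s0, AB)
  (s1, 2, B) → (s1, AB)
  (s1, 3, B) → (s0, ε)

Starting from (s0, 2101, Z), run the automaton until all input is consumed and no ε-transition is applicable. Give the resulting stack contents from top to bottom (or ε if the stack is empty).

AABZ

(s0, 2101, Z)
  read 2, top Z: go to s0, push BBZ → (s0, 101, BBZ)
  ε-move, top B: go to s1, push ε → (s1, 101, BZ)
  read 1, top B: go to s0, push AB → (s0, 01, ABZ)
  read 0, top A: go to s0, push A → (s0, 1, ABZ)
  read 1, top A: go to s1, push AA → (s1, ε, AABZ)
All input consumed in state s1 with stack AABZ.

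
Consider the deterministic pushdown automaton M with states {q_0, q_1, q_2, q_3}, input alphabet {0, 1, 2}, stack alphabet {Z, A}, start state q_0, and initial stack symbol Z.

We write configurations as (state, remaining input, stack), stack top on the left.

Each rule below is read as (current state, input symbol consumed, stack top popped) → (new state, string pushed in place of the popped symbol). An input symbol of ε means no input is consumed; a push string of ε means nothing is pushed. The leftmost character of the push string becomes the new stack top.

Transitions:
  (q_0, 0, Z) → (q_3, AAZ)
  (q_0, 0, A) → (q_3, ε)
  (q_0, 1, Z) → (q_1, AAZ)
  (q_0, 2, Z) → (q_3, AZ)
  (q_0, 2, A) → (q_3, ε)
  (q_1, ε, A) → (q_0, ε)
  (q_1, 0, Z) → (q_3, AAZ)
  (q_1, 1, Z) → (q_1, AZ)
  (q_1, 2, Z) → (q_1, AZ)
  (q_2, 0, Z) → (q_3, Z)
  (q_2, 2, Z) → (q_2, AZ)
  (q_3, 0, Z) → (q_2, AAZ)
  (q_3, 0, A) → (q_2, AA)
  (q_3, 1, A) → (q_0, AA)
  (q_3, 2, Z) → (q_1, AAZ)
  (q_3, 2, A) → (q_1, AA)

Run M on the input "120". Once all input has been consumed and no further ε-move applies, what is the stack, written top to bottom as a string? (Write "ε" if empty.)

AAZ

(q_0, 120, Z)
  read 1, top Z: go to q_1, push AAZ → (q_1, 20, AAZ)
  ε-move, top A: go to q_0, push ε → (q_0, 20, AZ)
  read 2, top A: go to q_3, push ε → (q_3, 0, Z)
  read 0, top Z: go to q_2, push AAZ → (q_2, ε, AAZ)
All input consumed in state q_2 with stack AAZ.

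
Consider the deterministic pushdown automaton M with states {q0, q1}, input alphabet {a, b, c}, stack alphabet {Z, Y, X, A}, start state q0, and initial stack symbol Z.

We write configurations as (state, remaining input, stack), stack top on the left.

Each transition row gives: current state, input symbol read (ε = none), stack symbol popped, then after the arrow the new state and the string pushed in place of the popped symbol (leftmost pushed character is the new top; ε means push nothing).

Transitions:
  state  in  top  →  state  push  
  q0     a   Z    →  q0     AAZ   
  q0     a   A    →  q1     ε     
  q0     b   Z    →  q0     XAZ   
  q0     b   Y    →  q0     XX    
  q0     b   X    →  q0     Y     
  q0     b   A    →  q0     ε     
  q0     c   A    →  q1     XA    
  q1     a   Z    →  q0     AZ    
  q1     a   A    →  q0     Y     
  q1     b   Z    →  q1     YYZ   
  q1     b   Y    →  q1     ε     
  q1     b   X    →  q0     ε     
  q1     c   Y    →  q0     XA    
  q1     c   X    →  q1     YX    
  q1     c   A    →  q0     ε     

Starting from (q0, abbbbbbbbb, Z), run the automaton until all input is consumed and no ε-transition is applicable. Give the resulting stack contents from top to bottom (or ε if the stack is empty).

XXXXAZ

(q0, abbbbbbbbb, Z) ⊢ (q0, bbbbbbbbb, AAZ) ⊢ (q0, bbbbbbbb, AZ) ⊢ (q0, bbbbbbb, Z) ⊢ (q0, bbbbbb, XAZ) ⊢ (q0, bbbbb, YAZ) ⊢ (q0, bbbb, XXAZ) ⊢ (q0, bbb, YXAZ) ⊢ (q0, bb, XXXAZ) ⊢ (q0, b, YXXAZ) ⊢ (q0, ε, XXXXAZ)
All input consumed in state q0 with stack XXXXAZ.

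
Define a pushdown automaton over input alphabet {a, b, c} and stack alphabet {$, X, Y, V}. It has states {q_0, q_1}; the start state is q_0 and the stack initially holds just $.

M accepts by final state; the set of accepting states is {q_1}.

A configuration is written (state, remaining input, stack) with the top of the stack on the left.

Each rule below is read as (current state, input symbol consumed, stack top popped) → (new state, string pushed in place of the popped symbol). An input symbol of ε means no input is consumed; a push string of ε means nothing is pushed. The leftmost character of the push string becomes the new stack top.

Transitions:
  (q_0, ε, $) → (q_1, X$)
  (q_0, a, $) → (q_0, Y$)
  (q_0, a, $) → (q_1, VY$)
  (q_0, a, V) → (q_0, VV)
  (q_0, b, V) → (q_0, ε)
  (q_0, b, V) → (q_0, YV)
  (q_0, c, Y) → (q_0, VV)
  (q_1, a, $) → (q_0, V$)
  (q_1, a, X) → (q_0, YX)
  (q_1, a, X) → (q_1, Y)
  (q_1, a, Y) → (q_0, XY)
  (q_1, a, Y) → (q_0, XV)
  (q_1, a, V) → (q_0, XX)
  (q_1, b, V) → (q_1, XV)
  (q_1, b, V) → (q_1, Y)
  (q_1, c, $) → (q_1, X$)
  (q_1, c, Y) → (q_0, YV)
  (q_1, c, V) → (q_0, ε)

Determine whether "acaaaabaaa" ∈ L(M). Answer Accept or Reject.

No computation consumes all input and reaches a final state.

Reject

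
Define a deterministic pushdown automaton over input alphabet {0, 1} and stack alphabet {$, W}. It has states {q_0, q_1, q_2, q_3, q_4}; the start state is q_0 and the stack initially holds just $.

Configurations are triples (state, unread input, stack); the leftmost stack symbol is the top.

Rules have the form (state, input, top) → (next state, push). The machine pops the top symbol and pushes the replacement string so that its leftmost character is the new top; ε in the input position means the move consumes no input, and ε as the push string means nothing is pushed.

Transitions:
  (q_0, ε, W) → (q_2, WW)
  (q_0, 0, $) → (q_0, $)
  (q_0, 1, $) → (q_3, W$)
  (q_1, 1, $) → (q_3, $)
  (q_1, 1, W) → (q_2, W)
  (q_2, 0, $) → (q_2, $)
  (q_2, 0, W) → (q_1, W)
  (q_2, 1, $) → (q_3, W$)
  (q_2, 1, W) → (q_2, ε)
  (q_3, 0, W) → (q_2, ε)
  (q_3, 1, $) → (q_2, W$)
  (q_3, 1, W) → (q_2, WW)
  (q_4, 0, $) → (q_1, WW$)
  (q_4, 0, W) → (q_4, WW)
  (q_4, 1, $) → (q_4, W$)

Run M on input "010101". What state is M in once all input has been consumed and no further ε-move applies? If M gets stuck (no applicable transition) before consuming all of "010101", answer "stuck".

q_3

(q_0, 010101, $) ⊢ (q_0, 10101, $) ⊢ (q_3, 0101, W$) ⊢ (q_2, 101, $) ⊢ (q_3, 01, W$) ⊢ (q_2, 1, $) ⊢ (q_3, ε, W$)
All input consumed; M is in state q_3.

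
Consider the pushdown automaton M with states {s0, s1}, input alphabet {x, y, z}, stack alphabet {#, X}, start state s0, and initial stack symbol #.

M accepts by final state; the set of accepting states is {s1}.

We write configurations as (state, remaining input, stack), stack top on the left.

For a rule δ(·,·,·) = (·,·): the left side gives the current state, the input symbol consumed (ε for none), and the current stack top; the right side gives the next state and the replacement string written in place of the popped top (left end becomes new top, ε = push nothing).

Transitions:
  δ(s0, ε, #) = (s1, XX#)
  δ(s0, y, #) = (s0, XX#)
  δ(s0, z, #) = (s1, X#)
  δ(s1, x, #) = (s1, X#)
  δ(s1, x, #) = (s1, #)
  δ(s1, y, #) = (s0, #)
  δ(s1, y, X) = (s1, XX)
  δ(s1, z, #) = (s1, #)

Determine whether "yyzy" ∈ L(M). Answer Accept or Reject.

No computation consumes all input and reaches a final state.

Reject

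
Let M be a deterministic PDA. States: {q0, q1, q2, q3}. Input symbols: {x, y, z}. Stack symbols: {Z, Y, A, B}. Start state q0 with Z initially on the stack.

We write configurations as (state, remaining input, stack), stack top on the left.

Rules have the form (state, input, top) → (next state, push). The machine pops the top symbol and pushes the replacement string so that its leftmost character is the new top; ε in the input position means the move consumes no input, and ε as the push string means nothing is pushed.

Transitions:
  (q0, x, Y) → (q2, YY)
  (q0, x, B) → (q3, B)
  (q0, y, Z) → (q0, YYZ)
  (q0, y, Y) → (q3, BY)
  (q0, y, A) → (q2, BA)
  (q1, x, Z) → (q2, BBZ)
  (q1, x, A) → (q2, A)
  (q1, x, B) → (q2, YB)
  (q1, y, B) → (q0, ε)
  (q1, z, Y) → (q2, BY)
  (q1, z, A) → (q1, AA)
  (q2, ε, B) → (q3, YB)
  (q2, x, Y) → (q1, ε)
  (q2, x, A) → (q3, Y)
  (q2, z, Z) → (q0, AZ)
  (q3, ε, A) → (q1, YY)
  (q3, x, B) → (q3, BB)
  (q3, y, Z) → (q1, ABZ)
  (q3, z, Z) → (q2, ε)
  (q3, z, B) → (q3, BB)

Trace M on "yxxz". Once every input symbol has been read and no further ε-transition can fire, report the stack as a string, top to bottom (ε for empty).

YBYYZ

(q0, yxxz, Z)
  read y, top Z: go to q0, push YYZ → (q0, xxz, YYZ)
  read x, top Y: go to q2, push YY → (q2, xz, YYYZ)
  read x, top Y: go to q1, push ε → (q1, z, YYZ)
  read z, top Y: go to q2, push BY → (q2, ε, BYYZ)
  ε-move, top B: go to q3, push YB → (q3, ε, YBYYZ)
All input consumed in state q3 with stack YBYYZ.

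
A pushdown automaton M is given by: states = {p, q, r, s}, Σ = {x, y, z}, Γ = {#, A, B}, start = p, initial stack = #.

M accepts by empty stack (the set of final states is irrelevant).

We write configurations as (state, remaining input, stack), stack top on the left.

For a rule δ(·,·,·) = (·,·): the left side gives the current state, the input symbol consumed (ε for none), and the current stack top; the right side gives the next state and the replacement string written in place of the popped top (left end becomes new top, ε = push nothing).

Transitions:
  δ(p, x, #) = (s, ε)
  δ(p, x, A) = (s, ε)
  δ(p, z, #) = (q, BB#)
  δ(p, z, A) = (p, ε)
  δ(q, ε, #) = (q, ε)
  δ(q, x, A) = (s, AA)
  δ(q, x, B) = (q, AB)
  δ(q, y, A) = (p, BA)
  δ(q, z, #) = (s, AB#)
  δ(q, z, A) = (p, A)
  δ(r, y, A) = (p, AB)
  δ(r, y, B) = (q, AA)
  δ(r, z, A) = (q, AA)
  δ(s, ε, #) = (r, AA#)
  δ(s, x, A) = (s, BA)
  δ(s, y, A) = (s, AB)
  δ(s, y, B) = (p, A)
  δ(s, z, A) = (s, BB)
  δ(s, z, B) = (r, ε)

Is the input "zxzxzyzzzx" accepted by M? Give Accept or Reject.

One accepting computation: (p, zxzxzyzzzx, #) ⊢ (q, xzxzyzzzx, BB#) ⊢ (q, zxzyzzzx, ABB#) ⊢ (p, xzyzzzx, ABB#) ⊢ (s, zyzzzx, BB#) ⊢ (r, yzzzx, B#) ⊢ (q, zzzx, AA#) ⊢ (p, zzx, AA#) ⊢ (p, zx, A#) ⊢ (p, x, #) ⊢ (s, ε, ε)
All input consumed and the stack is empty.

Accept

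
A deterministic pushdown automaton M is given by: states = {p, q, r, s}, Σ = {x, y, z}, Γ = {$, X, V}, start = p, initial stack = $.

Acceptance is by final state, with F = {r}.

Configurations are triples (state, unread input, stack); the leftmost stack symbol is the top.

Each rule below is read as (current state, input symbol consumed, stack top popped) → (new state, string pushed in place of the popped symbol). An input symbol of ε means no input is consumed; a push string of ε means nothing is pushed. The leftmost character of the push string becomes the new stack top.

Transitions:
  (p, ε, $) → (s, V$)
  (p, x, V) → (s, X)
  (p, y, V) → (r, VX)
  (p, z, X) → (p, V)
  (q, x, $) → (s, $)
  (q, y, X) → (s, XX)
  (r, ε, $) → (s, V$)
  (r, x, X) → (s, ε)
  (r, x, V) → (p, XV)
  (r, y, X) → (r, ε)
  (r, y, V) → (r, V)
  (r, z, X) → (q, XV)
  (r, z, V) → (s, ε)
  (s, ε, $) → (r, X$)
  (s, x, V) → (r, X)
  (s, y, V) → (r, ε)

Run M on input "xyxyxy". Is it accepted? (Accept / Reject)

(p, xyxyxy, $) ⊢ (s, xyxyxy, V$) ⊢ (r, yxyxy, X$) ⊢ (r, xyxy, $) ⊢ (s, xyxy, V$) ⊢ (r, yxy, X$) ⊢ (r, xy, $) ⊢ (s, xy, V$) ⊢ (r, y, X$) ⊢ (r, ε, $)
All input consumed; state r ∈ F.

Accept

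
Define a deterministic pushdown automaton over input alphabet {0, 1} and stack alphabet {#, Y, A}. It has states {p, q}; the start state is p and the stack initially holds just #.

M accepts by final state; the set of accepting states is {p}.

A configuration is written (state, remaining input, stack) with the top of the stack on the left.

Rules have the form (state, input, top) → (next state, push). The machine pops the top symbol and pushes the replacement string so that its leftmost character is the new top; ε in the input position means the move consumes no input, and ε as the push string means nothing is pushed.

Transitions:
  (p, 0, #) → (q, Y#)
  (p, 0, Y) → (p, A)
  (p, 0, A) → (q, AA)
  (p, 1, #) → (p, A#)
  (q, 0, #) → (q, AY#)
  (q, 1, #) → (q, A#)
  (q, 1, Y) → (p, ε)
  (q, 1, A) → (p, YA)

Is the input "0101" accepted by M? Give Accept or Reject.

(p, 0101, #)
  read 0, top #: go to q, push Y# → (q, 101, Y#)
  read 1, top Y: go to p, push ε → (p, 01, #)
  read 0, top #: go to q, push Y# → (q, 1, Y#)
  read 1, top Y: go to p, push ε → (p, ε, #)
All input consumed; state p ∈ F.

Accept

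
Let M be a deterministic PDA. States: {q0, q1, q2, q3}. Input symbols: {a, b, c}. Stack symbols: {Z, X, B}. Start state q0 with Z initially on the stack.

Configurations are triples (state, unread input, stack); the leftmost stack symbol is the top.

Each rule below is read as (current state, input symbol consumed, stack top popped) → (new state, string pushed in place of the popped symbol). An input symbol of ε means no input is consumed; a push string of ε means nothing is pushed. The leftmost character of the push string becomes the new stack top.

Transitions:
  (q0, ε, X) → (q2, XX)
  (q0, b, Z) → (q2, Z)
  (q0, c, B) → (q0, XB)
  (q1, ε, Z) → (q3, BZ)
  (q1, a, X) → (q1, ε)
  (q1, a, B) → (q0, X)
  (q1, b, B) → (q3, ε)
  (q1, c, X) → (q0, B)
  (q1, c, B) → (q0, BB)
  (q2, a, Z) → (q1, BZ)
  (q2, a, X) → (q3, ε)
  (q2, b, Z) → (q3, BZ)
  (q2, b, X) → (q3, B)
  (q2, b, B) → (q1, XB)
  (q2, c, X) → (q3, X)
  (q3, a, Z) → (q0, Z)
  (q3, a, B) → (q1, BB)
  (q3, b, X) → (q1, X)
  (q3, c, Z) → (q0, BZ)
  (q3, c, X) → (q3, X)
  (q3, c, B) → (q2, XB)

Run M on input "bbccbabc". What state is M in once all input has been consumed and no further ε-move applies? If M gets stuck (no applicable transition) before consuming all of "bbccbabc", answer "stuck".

q0

(q0, bbccbabc, Z)
  read b, top Z: go to q2, push Z → (q2, bccbabc, Z)
  read b, top Z: go to q3, push BZ → (q3, ccbabc, BZ)
  read c, top B: go to q2, push XB → (q2, cbabc, XBZ)
  read c, top X: go to q3, push X → (q3, babc, XBZ)
  read b, top X: go to q1, push X → (q1, abc, XBZ)
  read a, top X: go to q1, push ε → (q1, bc, BZ)
  read b, top B: go to q3, push ε → (q3, c, Z)
  read c, top Z: go to q0, push BZ → (q0, ε, BZ)
All input consumed; M is in state q0.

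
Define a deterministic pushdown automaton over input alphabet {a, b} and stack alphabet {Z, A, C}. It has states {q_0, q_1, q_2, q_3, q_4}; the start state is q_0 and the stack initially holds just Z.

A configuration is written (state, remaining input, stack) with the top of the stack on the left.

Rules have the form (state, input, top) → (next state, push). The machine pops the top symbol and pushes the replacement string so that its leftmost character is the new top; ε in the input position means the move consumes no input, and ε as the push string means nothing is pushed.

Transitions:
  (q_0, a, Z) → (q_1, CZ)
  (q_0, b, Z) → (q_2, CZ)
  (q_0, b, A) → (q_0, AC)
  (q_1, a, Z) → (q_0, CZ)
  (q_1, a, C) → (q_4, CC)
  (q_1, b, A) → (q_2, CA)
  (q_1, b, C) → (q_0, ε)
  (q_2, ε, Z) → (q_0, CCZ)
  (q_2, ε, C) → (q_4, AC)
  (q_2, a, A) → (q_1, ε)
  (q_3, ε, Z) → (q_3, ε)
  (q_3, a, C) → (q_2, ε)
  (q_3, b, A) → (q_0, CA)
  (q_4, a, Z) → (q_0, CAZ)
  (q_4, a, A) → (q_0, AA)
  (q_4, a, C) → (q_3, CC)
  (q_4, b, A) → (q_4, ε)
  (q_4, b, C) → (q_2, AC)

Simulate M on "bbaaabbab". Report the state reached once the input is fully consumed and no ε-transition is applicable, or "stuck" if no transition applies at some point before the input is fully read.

(q_0, bbaaabbab, Z)
  read b, top Z: go to q_2, push CZ → (q_2, baaabbab, CZ)
  ε-move, top C: go to q_4, push AC → (q_4, baaabbab, ACZ)
  read b, top A: go to q_4, push ε → (q_4, aaabbab, CZ)
  read a, top C: go to q_3, push CC → (q_3, aabbab, CCZ)
  read a, top C: go to q_2, push ε → (q_2, abbab, CZ)
  ε-move, top C: go to q_4, push AC → (q_4, abbab, ACZ)
  read a, top A: go to q_0, push AA → (q_0, bbab, AACZ)
  read b, top A: go to q_0, push AC → (q_0, bab, ACACZ)
  read b, top A: go to q_0, push AC → (q_0, ab, ACCACZ)
No transition for (q_0, a, top A); M blocks with input ab remaining.

stuck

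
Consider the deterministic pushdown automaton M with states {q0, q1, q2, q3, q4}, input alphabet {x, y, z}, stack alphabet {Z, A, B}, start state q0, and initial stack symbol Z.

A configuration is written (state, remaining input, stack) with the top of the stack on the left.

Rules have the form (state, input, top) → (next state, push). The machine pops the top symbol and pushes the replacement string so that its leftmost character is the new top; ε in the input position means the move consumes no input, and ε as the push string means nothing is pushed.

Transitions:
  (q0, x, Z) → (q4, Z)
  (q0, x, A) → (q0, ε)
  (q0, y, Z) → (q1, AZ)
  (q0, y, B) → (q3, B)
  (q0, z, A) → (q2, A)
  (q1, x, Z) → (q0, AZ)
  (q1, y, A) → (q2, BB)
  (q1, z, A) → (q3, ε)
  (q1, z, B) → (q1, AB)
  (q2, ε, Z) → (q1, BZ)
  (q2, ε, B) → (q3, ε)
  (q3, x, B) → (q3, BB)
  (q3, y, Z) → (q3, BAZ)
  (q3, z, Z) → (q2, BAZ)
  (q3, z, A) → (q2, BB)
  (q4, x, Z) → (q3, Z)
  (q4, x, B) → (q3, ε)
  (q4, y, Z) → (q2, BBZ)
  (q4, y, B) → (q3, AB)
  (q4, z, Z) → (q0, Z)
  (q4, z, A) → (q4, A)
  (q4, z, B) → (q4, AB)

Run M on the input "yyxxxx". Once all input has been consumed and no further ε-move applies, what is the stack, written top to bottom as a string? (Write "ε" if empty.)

(q0, yyxxxx, Z)
  read y, top Z: go to q1, push AZ → (q1, yxxxx, AZ)
  read y, top A: go to q2, push BB → (q2, xxxx, BBZ)
  ε-move, top B: go to q3, push ε → (q3, xxxx, BZ)
  read x, top B: go to q3, push BB → (q3, xxx, BBZ)
  read x, top B: go to q3, push BB → (q3, xx, BBBZ)
  read x, top B: go to q3, push BB → (q3, x, BBBBZ)
  read x, top B: go to q3, push BB → (q3, ε, BBBBBZ)
All input consumed in state q3 with stack BBBBBZ.

BBBBBZ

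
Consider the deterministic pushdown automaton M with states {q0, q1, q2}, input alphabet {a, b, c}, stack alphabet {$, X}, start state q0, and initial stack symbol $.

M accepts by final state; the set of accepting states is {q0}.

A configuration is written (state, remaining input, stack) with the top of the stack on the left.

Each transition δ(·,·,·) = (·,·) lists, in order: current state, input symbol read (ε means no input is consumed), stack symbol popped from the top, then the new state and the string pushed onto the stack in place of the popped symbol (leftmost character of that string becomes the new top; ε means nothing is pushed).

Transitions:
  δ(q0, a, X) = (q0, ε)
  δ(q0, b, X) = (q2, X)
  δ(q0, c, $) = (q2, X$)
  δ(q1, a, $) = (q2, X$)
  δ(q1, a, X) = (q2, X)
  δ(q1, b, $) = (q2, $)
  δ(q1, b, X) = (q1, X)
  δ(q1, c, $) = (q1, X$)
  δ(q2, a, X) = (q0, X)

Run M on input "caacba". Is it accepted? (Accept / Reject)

Reject

(q0, caacba, $)
  read c, top $: go to q2, push X$ → (q2, aacba, X$)
  read a, top X: go to q0, push X → (q0, acba, X$)
  read a, top X: go to q0, push ε → (q0, cba, $)
  read c, top $: go to q2, push X$ → (q2, ba, X$)
No transition applies at (q2, ba, X$); input not fully consumed.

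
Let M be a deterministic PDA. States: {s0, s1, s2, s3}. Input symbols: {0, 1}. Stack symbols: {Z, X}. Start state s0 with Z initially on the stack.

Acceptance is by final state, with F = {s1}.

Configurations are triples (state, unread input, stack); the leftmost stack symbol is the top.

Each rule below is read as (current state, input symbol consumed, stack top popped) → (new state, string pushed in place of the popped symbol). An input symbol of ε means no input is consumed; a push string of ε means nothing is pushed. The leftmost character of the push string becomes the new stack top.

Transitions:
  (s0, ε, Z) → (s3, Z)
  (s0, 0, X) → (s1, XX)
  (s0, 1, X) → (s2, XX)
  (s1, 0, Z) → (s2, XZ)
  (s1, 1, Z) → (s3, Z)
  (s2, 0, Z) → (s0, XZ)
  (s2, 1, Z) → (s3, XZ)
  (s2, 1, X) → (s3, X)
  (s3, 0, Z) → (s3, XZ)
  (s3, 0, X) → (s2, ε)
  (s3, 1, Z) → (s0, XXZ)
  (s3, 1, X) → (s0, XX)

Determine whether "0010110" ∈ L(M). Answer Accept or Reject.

Accept

(s0, 0010110, Z)
  ε-move, top Z: go to s3, push Z → (s3, 0010110, Z)
  read 0, top Z: go to s3, push XZ → (s3, 010110, XZ)
  read 0, top X: go to s2, push ε → (s2, 10110, Z)
  read 1, top Z: go to s3, push XZ → (s3, 0110, XZ)
  read 0, top X: go to s2, push ε → (s2, 110, Z)
  read 1, top Z: go to s3, push XZ → (s3, 10, XZ)
  read 1, top X: go to s0, push XX → (s0, 0, XXZ)
  read 0, top X: go to s1, push XX → (s1, ε, XXXZ)
All input consumed; state s1 ∈ F.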